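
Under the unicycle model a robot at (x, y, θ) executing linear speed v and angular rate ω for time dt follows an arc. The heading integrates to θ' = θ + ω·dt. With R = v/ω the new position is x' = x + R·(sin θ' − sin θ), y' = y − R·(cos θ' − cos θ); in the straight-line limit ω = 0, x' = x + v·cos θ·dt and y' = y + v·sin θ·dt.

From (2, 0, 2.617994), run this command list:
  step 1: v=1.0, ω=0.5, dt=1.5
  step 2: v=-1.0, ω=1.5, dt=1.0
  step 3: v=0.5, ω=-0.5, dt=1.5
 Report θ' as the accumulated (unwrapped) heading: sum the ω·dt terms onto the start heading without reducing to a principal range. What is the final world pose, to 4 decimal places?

(0.9006, 0.2549, 4.1180)

step 1: θ'=3.3680 (R=2.0000) → pose (0.5511, 0.2169, 3.3680)
step 2: θ'=4.8680 (R=-0.6667) → pose (1.0600, 0.9699, 4.8680)
step 3: θ'=4.1180 (R=-1.0000) → pose (0.9006, 0.2549, 4.1180)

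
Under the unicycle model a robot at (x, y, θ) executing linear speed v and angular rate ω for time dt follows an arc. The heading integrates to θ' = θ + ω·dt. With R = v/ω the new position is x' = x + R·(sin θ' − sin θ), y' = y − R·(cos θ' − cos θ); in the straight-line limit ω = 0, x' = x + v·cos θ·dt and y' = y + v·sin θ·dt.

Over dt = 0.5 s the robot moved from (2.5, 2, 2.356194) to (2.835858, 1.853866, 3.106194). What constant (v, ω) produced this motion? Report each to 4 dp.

v = -0.7500, ω = 1.5000

Δθ = 3.106194 − 2.356194 = 0.750000
ω = Δθ/dt = 0.750000/0.5 = 1.5000
R = Δx/(sin θ' − sin θ) = -0.5000
v = R·ω = -0.5000·1.5000 = -0.7500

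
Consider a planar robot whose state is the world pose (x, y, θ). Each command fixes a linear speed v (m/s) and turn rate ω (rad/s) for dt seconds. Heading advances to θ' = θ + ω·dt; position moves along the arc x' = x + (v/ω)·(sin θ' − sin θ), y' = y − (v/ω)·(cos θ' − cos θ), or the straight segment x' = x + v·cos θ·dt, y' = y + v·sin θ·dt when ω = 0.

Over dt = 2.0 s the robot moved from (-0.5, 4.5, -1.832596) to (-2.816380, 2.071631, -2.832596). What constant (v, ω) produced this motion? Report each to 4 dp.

Δθ = -2.832596 − -1.832596 = -1.000000
ω = Δθ/dt = -1.000000/2.0 = -0.5000
R = −Δy/(cos θ' − cos θ) = -3.5000
v = R·ω = -3.5000·-0.5000 = 1.7500

v = 1.7500, ω = -0.5000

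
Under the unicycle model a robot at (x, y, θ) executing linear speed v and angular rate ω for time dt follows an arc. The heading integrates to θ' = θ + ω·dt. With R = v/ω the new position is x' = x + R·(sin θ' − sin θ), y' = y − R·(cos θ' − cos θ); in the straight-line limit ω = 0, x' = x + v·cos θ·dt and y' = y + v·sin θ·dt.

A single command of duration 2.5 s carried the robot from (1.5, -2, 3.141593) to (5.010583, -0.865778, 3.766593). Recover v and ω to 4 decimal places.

Δθ = 3.766593 − 3.141593 = 0.625000
ω = Δθ/dt = 0.625000/2.5 = 0.2500
R = Δx/(sin θ' − sin θ) = -6.0000
v = R·ω = -6.0000·0.2500 = -1.5000

v = -1.5000, ω = 0.2500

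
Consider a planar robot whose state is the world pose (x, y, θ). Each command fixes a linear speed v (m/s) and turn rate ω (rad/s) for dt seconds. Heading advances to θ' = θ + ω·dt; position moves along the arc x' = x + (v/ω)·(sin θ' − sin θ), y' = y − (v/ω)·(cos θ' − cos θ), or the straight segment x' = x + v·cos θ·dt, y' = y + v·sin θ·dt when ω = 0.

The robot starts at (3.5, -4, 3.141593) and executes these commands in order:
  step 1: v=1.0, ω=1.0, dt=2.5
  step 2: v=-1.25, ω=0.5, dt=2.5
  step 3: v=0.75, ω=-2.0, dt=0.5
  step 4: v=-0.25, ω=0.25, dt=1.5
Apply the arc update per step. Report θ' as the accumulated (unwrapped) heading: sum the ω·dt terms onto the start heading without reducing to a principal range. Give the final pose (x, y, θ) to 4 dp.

(-0.0312, -5.6381, 6.2666)

step 1: θ'=5.6416 (R=1.0000) → pose (2.9015, -5.8011, 5.6416)
step 2: θ'=6.8916 (R=-2.5000) → pose (-0.0236, -5.7526, 6.8916)
step 3: θ'=5.8916 (R=-0.3750) → pose (0.3339, -5.7137, 5.8916)
step 4: θ'=6.2666 (R=-1.0000) → pose (-0.0312, -5.6381, 6.2666)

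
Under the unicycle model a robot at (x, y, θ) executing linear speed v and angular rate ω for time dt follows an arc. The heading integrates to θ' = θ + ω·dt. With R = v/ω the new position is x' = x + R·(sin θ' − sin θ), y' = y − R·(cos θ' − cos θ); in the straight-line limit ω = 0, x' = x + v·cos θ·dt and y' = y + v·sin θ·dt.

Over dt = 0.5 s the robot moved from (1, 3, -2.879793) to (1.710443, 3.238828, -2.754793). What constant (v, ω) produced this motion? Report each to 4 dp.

v = -1.5000, ω = 0.2500

Δθ = -2.754793 − -2.879793 = 0.125000
ω = Δθ/dt = 0.125000/0.5 = 0.2500
R = Δx/(sin θ' − sin θ) = -6.0000
v = R·ω = -6.0000·0.2500 = -1.5000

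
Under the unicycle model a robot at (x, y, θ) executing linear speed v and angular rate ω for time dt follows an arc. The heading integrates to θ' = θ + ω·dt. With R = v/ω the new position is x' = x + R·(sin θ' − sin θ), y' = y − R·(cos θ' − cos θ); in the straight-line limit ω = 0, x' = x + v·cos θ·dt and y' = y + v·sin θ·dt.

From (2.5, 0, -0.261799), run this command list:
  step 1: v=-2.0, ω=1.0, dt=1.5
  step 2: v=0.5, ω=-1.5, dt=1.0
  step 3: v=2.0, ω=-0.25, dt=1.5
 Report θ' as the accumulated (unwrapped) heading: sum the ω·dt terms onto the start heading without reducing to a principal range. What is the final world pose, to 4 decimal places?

step 1: θ'=1.2382 (R=-2.0000) → pose (0.0920, -1.2789, 1.2382)
step 2: θ'=-0.2618 (R=-0.3333) → pose (0.4933, -1.0657, -0.2618)
step 3: θ'=-0.6368 (R=-8.0000) → pose (3.1798, -2.3611, -0.6368)

(3.1798, -2.3611, -0.6368)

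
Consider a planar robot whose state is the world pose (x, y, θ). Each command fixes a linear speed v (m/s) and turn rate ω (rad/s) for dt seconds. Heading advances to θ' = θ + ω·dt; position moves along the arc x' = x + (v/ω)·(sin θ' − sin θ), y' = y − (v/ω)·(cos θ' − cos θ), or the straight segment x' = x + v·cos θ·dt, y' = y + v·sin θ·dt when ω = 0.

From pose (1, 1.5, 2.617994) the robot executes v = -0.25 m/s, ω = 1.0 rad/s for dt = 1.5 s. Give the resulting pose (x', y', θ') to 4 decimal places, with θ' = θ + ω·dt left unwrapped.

θ' = 2.6180 + 1.0·1.5 = 4.1180
R = v/ω = -0.25/1.0 = -0.2500
x' = 1 + -0.2500·(sin 4.1180 − sin 2.6180) = 1.3321
y' = 1.5 − -0.2500·(cos 4.1180 − cos 2.6180) = 1.5765

(1.3321, 1.5765, 4.1180)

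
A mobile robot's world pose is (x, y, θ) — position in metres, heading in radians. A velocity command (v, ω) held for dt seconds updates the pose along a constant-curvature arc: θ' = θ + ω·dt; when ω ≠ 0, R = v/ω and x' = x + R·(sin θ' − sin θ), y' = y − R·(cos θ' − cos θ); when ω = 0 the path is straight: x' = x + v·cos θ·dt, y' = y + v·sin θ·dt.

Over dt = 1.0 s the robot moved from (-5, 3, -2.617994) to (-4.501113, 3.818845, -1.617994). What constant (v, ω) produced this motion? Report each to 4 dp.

v = -1.0000, ω = 1.0000

Δθ = -1.617994 − -2.617994 = 1.000000
ω = Δθ/dt = 1.000000/1.0 = 1.0000
R = −Δy/(cos θ' − cos θ) = -1.0000
v = R·ω = -1.0000·1.0000 = -1.0000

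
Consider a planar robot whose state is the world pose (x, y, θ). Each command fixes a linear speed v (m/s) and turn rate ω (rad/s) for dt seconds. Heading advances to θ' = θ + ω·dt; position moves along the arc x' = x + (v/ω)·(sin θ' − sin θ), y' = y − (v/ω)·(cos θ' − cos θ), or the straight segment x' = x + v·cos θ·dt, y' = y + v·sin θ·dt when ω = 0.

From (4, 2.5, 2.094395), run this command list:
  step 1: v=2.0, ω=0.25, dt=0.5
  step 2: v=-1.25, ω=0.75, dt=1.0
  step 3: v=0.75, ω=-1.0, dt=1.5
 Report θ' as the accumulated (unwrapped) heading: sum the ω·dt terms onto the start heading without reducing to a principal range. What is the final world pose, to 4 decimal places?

step 1: θ'=2.2194 (R=8.0000) → pose (3.4472, 3.3326, 2.2194)
step 2: θ'=2.9694 (R=-1.6667) → pose (4.4899, 2.6973, 2.9694)
step 3: θ'=1.4694 (R=-0.7500) → pose (3.8722, 3.5122, 1.4694)

(3.8722, 3.5122, 1.4694)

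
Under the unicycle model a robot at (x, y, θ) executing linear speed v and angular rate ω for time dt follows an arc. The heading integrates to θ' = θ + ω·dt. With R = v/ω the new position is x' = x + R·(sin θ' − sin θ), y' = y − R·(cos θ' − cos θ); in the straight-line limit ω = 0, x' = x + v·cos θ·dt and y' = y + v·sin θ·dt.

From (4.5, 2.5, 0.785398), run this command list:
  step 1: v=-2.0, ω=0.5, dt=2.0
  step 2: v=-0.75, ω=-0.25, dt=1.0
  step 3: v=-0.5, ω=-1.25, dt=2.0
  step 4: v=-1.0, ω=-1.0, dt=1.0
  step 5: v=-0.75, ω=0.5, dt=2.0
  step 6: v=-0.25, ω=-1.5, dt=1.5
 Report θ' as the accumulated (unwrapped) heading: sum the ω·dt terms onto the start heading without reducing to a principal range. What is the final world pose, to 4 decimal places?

step 1: θ'=1.7854 (R=-4.0000) → pose (3.4202, -1.1803, 1.7854)
step 2: θ'=1.5354 (R=3.0000) → pose (3.4871, -1.9253, 1.5354)
step 3: θ'=-0.9646 (R=0.4000) → pose (2.7586, -2.1390, -0.9646)
step 4: θ'=-1.9646 (R=1.0000) → pose (2.6570, -1.1856, -1.9646)
step 5: θ'=-0.9646 (R=-1.5000) → pose (2.5046, 0.2446, -0.9646)
step 6: θ'=-3.2146 (R=0.1667) → pose (2.6537, 0.5058, -3.2146)

(2.6537, 0.5058, -3.2146)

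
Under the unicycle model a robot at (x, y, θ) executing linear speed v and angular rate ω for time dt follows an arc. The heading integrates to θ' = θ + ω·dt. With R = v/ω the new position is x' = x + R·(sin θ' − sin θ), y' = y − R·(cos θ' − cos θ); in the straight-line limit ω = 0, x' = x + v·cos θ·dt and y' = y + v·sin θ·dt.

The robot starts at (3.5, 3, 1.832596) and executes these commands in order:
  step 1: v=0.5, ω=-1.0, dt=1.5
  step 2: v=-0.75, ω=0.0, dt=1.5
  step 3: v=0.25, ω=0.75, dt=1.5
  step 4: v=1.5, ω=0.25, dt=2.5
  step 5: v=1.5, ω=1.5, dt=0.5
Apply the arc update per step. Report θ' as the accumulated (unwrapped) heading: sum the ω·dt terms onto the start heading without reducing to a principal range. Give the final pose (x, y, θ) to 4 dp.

step 1: θ'=0.3326 (R=-0.5000) → pose (3.8197, 3.6020, 0.3326)
step 2: θ'=0.3326 (straight) → pose (2.7564, 3.2347, 0.3326)
step 3: θ'=1.4576 (R=0.3333) → pose (2.9787, 3.5121, 1.4576)
step 4: θ'=2.0826 (R=6.0000) → pose (2.2483, 7.1283, 2.0826)
step 5: θ'=2.8326 (R=1.0000) → pose (1.6806, 7.5912, 2.8326)

(1.6806, 7.5912, 2.8326)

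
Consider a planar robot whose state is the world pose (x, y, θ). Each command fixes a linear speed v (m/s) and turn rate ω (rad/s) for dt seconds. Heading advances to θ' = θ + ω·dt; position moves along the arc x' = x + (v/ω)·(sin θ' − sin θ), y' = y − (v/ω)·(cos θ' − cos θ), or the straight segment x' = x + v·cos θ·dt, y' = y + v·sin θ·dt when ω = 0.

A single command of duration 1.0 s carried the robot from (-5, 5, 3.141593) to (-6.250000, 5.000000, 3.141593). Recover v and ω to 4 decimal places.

Δθ = 3.141593 − 3.141593 = 0.000000
ω = Δθ/dt = 0.000000/1.0 = 0.0000
ω = 0 → v = (Δx·cos θ + Δy·sin θ)/dt = 1.2500

v = 1.2500, ω = 0.0000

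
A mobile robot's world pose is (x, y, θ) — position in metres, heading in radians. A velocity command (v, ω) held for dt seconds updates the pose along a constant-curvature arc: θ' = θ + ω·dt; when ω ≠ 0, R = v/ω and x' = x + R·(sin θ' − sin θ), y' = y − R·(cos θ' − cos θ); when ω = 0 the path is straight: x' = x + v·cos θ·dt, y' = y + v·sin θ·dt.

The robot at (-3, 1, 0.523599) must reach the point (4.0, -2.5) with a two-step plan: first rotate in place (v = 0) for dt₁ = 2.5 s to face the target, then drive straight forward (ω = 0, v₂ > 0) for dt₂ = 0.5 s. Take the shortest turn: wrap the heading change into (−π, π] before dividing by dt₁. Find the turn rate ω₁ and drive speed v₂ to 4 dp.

heading to target = atan2(-2.5−1, 4−-3) = -0.4636
Δθ = wrap(-0.4636 − 0.5236) = -0.9872; ω₁ = Δθ/dt₁ = -0.3949
distance = √((4−-3)² + (-2.5−1)²) = 7.8262; v₂ = distance/dt₂ = 15.6525

ω₁ = -0.3949, v₂ = 15.6525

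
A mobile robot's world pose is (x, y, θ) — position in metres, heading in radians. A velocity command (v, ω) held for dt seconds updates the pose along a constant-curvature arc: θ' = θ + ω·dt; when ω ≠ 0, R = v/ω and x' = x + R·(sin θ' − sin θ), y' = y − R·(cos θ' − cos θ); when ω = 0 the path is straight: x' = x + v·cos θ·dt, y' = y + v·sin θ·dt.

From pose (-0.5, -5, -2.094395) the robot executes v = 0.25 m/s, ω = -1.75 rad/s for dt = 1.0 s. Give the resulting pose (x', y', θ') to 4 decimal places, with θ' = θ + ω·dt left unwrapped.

θ' = -2.0944 + -1.75·1.0 = -3.8444
R = v/ω = 0.25/-1.75 = -0.1429
x' = -0.5 + -0.1429·(sin -3.8444 − sin -2.0944) = -0.7161
y' = -5 − -0.1429·(cos -3.8444 − cos -2.0944) = -5.0376

(-0.7161, -5.0376, -3.8444)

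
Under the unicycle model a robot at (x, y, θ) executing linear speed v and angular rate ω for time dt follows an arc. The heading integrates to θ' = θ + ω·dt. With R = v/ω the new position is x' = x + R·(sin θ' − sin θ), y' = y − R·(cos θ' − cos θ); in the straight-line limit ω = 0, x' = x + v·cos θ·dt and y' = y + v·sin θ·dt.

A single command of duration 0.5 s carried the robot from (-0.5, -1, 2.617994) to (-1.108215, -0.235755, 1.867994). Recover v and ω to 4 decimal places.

Δθ = 1.867994 − 2.617994 = -0.750000
ω = Δθ/dt = -0.750000/0.5 = -1.5000
R = −Δy/(cos θ' − cos θ) = -1.3333
v = R·ω = -1.3333·-1.5000 = 2.0000

v = 2.0000, ω = -1.5000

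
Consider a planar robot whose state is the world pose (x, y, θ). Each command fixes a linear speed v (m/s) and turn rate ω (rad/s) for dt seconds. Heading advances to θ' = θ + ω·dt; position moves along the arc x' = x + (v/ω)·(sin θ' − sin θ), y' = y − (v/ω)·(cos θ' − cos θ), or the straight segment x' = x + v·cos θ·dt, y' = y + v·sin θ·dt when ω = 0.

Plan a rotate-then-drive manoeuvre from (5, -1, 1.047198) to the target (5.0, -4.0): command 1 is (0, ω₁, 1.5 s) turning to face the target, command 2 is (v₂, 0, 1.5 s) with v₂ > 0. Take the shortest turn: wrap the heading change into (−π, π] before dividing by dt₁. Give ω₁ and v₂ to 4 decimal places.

heading to target = atan2(-4−-1, 5−5) = -1.5708
Δθ = wrap(-1.5708 − 1.0472) = -2.6180; ω₁ = Δθ/dt₁ = -1.7453
distance = √((5−5)² + (-4−-1)²) = 3.0000; v₂ = distance/dt₂ = 2.0000

ω₁ = -1.7453, v₂ = 2.0000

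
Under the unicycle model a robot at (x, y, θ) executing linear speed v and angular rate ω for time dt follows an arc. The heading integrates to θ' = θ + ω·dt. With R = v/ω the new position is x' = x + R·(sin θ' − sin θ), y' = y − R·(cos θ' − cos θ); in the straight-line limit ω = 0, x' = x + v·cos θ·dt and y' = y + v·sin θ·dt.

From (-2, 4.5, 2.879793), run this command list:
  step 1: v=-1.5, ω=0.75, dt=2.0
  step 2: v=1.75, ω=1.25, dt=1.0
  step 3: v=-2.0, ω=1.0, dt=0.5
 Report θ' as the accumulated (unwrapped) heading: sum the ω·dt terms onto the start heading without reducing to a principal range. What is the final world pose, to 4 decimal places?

(-0.0299, 4.5986, 6.1298)

step 1: θ'=4.3798 (R=-2.0000) → pose (0.4080, 5.7789, 4.3798)
step 2: θ'=5.6298 (R=1.4000) → pose (0.8803, 4.2101, 5.6298)
step 3: θ'=6.1298 (R=-2.0000) → pose (-0.0299, 4.5986, 6.1298)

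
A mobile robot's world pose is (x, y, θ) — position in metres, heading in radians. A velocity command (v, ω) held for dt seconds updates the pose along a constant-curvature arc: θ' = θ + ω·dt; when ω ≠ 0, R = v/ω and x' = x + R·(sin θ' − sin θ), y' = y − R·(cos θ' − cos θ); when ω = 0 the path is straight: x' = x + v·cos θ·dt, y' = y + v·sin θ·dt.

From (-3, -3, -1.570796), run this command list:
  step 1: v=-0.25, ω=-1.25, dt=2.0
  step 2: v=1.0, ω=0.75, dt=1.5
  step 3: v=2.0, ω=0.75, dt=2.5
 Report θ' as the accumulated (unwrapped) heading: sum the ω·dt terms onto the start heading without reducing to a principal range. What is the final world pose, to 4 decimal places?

step 1: θ'=-4.0708 (R=0.2000) → pose (-2.6398, -2.8803, -4.0708)
step 2: θ'=-2.9458 (R=1.3333) → pose (-3.9674, -2.3704, -2.9458)
step 3: θ'=-1.0708 (R=2.6667) → pose (-5.7888, -6.2646, -1.0708)

(-5.7888, -6.2646, -1.0708)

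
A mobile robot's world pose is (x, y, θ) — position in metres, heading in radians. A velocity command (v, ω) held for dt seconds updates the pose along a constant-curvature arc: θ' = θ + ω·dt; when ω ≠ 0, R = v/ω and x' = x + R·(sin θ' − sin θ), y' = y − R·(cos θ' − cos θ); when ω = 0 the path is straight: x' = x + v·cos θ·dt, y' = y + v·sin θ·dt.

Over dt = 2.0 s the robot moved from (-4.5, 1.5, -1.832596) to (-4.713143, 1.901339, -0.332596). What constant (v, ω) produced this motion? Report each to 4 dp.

v = -0.2500, ω = 0.7500

Δθ = -0.332596 − -1.832596 = 1.500000
ω = Δθ/dt = 1.500000/2.0 = 0.7500
R = −Δy/(cos θ' − cos θ) = -0.3333
v = R·ω = -0.3333·0.7500 = -0.2500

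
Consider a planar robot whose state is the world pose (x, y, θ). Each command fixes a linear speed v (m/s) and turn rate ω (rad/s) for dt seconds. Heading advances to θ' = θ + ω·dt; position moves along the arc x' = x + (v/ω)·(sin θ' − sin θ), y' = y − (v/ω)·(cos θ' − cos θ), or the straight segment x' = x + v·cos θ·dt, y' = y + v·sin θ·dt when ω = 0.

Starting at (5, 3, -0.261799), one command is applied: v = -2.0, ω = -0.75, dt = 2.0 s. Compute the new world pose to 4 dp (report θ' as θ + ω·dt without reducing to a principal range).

(3.0720, 6.0821, -1.7618)

θ' = -0.2618 + -0.75·2.0 = -1.7618
R = v/ω = -2.0/-0.75 = 2.6667
x' = 5 + 2.6667·(sin -1.7618 − sin -0.2618) = 3.0720
y' = 3 − 2.6667·(cos -1.7618 − cos -0.2618) = 6.0821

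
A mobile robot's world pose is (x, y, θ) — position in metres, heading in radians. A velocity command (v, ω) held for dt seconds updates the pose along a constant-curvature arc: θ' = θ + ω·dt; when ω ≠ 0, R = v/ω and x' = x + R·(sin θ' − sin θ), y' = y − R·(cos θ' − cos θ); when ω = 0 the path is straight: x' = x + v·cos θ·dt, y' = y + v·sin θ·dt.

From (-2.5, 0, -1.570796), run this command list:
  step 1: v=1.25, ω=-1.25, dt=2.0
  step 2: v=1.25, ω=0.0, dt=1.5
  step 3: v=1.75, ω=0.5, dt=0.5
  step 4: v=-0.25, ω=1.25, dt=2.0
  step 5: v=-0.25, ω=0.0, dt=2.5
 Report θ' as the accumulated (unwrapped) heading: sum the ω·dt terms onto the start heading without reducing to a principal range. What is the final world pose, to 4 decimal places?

(-5.8639, 2.3429, -1.3208)

step 1: θ'=-4.0708 (R=-1.0000) → pose (-4.3011, -0.5985, -4.0708)
step 2: θ'=-4.0708 (straight) → pose (-5.4233, 0.9037, -4.0708)
step 3: θ'=-3.8208 (R=3.5000) → pose (-6.0287, 1.5323, -3.8208)
step 4: θ'=-1.3208 (R=-0.2000) → pose (-5.7093, 1.7374, -1.3208)
step 5: θ'=-1.3208 (straight) → pose (-5.8639, 2.3429, -1.3208)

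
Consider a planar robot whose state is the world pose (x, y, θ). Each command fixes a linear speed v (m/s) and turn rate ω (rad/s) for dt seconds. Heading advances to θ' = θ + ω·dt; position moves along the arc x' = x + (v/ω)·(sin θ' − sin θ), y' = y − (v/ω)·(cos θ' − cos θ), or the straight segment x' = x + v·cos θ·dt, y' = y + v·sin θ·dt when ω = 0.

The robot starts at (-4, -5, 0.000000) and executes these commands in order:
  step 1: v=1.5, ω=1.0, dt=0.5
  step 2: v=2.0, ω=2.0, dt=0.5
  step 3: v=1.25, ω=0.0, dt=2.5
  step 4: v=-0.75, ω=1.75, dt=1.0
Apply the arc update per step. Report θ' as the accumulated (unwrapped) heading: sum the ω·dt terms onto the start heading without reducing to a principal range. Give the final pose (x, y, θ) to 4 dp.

(-2.0679, -1.3487, 3.2500)

step 1: θ'=0.5000 (R=1.5000) → pose (-3.2809, -4.8164, 0.5000)
step 2: θ'=1.5000 (R=1.0000) → pose (-2.7628, -4.0095, 1.5000)
step 3: θ'=1.5000 (straight) → pose (-2.5417, -0.8924, 1.5000)
step 4: θ'=3.2500 (R=-0.4286) → pose (-2.0679, -1.3487, 3.2500)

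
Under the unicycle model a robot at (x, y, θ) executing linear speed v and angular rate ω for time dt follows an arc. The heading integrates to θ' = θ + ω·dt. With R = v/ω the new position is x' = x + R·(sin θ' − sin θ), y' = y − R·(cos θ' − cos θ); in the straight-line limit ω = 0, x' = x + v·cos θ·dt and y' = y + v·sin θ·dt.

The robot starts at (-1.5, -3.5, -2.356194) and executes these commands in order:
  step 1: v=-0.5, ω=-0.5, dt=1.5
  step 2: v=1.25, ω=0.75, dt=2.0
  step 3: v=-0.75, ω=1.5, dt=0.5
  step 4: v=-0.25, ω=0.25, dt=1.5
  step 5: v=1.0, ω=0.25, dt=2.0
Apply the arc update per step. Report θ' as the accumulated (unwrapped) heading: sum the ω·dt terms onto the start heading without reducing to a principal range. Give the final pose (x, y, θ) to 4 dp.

(-0.9229, -4.6914, 0.0188)

step 1: θ'=-3.1062 (R=1.0000) → pose (-0.8283, -3.2077, -3.1062)
step 2: θ'=-1.6062 (R=1.6667) → pose (-2.4349, -4.8144, -1.6062)
step 3: θ'=-0.8562 (R=-0.5000) → pose (-2.5569, -4.4690, -0.8562)
step 4: θ'=-0.4812 (R=-1.0000) → pose (-2.8494, -4.2379, -0.4812)
step 5: θ'=0.0188 (R=4.0000) → pose (-0.9229, -4.6914, 0.0188)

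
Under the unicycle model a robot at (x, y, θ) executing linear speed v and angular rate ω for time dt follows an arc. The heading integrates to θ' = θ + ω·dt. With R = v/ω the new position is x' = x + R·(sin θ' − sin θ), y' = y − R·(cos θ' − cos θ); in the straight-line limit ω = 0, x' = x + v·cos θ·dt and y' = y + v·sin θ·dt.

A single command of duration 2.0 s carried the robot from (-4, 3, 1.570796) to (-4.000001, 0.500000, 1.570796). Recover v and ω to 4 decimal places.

v = -1.2500, ω = 0.0000

Δθ = 1.570796 − 1.570796 = 0.000000
ω = Δθ/dt = 0.000000/2.0 = 0.0000
ω = 0 → v = (Δx·cos θ + Δy·sin θ)/dt = -1.2500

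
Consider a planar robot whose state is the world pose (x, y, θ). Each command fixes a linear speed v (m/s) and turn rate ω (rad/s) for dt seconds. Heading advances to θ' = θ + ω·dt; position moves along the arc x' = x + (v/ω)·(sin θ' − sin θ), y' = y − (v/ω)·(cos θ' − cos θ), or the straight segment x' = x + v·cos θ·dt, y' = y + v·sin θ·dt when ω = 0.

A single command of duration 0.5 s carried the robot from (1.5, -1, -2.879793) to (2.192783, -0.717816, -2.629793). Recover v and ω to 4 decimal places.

v = -1.5000, ω = 0.5000

Δθ = -2.629793 − -2.879793 = 0.250000
ω = Δθ/dt = 0.250000/0.5 = 0.5000
R = Δx/(sin θ' − sin θ) = -3.0000
v = R·ω = -3.0000·0.5000 = -1.5000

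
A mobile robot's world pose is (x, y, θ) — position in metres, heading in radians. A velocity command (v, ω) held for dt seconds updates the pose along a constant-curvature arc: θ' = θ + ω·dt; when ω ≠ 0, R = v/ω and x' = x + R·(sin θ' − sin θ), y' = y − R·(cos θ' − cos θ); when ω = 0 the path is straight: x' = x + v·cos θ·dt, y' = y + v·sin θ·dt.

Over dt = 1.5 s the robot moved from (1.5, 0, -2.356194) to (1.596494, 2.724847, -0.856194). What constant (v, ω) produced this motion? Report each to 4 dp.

v = -2.0000, ω = 1.0000

Δθ = -0.856194 − -2.356194 = 1.500000
ω = Δθ/dt = 1.500000/1.5 = 1.0000
R = −Δy/(cos θ' − cos θ) = -2.0000
v = R·ω = -2.0000·1.0000 = -2.0000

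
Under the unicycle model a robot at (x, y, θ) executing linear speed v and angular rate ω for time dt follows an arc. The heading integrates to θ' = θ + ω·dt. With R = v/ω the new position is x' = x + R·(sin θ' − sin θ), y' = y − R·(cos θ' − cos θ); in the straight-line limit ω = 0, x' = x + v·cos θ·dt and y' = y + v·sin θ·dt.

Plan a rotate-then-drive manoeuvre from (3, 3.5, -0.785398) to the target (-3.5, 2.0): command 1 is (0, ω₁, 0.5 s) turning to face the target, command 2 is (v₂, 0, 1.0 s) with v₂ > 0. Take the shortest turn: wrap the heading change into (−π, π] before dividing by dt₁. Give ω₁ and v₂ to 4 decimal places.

ω₁ = -4.2588, v₂ = 6.6708

heading to target = atan2(2−3.5, -3.5−3) = -2.9148
Δθ = wrap(-2.9148 − -0.7854) = -2.1294; ω₁ = Δθ/dt₁ = -4.2588
distance = √((-3.5−3)² + (2−3.5)²) = 6.6708; v₂ = distance/dt₂ = 6.6708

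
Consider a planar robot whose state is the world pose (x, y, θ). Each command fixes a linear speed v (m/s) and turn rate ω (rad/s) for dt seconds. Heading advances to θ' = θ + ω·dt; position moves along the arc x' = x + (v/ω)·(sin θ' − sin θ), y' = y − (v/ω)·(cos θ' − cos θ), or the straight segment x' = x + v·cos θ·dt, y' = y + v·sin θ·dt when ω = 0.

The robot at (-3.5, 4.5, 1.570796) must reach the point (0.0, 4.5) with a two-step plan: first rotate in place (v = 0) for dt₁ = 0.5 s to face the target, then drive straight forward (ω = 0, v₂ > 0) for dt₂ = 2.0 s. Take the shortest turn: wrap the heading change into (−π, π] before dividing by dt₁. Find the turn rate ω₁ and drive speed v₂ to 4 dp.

heading to target = atan2(4.5−4.5, 0−-3.5) = 0.0000
Δθ = wrap(0.0000 − 1.5708) = -1.5708; ω₁ = Δθ/dt₁ = -3.1416
distance = √((0−-3.5)² + (4.5−4.5)²) = 3.5000; v₂ = distance/dt₂ = 1.7500

ω₁ = -3.1416, v₂ = 1.7500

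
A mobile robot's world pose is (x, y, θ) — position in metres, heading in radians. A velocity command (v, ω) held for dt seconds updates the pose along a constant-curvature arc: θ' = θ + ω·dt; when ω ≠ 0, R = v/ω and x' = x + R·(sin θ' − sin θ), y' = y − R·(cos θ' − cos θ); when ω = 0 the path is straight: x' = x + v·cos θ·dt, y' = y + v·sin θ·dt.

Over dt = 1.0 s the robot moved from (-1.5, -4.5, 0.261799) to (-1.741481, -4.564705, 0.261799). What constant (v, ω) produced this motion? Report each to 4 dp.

Δθ = 0.261799 − 0.261799 = 0.000000
ω = Δθ/dt = 0.000000/1.0 = 0.0000
ω = 0 → v = (Δx·cos θ + Δy·sin θ)/dt = -0.2500

v = -0.2500, ω = 0.0000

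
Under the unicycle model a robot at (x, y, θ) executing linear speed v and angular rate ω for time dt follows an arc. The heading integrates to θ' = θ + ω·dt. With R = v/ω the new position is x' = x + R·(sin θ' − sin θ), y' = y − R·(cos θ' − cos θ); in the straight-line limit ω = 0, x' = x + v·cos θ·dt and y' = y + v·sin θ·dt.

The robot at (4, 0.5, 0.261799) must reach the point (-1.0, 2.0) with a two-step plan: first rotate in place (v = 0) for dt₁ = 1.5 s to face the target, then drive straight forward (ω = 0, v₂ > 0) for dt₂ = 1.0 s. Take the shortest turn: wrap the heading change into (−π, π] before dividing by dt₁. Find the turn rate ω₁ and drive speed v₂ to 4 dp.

heading to target = atan2(2−0.5, -1−4) = 2.8501
Δθ = wrap(2.8501 − 0.2618) = 2.5883; ω₁ = Δθ/dt₁ = 1.7256
distance = √((-1−4)² + (2−0.5)²) = 5.2202; v₂ = distance/dt₂ = 5.2202

ω₁ = 1.7256, v₂ = 5.2202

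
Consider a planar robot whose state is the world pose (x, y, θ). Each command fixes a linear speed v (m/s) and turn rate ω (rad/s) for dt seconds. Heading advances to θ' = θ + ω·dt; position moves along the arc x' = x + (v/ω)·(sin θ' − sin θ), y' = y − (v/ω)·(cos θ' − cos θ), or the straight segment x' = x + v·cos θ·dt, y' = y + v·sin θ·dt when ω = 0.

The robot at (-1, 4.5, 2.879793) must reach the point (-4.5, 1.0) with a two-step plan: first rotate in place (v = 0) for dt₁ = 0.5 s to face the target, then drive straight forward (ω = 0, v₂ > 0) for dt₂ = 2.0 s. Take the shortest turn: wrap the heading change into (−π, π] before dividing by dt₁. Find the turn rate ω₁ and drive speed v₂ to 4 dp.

heading to target = atan2(1−4.5, -4.5−-1) = -2.3562
Δθ = wrap(-2.3562 − 2.8798) = 1.0472; ω₁ = Δθ/dt₁ = 2.0944
distance = √((-4.5−-1)² + (1−4.5)²) = 4.9497; v₂ = distance/dt₂ = 2.4749

ω₁ = 2.0944, v₂ = 2.4749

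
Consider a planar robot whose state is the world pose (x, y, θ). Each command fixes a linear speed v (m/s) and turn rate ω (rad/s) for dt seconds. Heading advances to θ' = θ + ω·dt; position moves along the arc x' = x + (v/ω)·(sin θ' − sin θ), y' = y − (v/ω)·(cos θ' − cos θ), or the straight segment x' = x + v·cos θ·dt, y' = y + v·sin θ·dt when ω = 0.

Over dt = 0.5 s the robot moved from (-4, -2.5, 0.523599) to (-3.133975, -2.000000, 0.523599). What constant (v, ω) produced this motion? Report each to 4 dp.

Δθ = 0.523599 − 0.523599 = 0.000000
ω = Δθ/dt = 0.000000/0.5 = 0.0000
ω = 0 → v = (Δx·cos θ + Δy·sin θ)/dt = 2.0000

v = 2.0000, ω = 0.0000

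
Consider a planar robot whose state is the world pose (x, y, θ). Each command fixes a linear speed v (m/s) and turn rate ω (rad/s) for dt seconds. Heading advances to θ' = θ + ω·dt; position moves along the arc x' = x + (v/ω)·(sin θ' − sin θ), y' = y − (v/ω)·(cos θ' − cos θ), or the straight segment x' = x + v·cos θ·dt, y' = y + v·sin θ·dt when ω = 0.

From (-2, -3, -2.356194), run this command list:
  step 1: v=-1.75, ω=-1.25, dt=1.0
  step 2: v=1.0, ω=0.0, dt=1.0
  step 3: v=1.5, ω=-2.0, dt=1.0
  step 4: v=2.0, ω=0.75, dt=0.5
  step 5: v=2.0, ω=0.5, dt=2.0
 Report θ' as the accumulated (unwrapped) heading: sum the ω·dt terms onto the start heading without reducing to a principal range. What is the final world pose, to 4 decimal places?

step 1: θ'=-3.6062 (R=1.4000) → pose (-0.3828, -2.7383, -3.6062)
step 2: θ'=-3.6062 (straight) → pose (-1.2768, -2.2903, -3.6062)
step 3: θ'=-5.6062 (R=-0.7500) → pose (-1.4105, -1.0352, -5.6062)
step 4: θ'=-5.2312 (R=2.6667) → pose (-0.7653, -0.2789, -5.2312)
step 5: θ'=-4.2312 (R=4.0000) → pose (-0.6932, 3.5559, -4.2312)

(-0.6932, 3.5559, -4.2312)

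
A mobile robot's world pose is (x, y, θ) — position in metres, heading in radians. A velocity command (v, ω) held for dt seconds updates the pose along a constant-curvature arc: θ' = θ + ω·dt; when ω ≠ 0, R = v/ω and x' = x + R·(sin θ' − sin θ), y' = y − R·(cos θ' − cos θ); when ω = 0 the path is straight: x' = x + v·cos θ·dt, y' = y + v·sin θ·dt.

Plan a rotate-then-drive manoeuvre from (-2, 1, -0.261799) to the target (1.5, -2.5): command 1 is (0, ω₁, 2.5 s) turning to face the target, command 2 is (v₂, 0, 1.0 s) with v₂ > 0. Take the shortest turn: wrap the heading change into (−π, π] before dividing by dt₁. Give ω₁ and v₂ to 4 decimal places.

ω₁ = -0.2094, v₂ = 4.9497

heading to target = atan2(-2.5−1, 1.5−-2) = -0.7854
Δθ = wrap(-0.7854 − -0.2618) = -0.5236; ω₁ = Δθ/dt₁ = -0.2094
distance = √((1.5−-2)² + (-2.5−1)²) = 4.9497; v₂ = distance/dt₂ = 4.9497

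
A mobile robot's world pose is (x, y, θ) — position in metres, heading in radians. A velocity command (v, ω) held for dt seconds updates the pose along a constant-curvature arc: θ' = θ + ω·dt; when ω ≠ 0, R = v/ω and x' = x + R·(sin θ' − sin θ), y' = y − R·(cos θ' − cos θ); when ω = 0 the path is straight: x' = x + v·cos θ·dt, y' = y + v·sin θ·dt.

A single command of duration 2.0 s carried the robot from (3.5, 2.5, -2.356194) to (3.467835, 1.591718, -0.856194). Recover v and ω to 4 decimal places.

Δθ = -0.856194 − -2.356194 = 1.500000
ω = Δθ/dt = 1.500000/2.0 = 0.7500
R = −Δy/(cos θ' − cos θ) = 0.6667
v = R·ω = 0.6667·0.7500 = 0.5000

v = 0.5000, ω = 0.7500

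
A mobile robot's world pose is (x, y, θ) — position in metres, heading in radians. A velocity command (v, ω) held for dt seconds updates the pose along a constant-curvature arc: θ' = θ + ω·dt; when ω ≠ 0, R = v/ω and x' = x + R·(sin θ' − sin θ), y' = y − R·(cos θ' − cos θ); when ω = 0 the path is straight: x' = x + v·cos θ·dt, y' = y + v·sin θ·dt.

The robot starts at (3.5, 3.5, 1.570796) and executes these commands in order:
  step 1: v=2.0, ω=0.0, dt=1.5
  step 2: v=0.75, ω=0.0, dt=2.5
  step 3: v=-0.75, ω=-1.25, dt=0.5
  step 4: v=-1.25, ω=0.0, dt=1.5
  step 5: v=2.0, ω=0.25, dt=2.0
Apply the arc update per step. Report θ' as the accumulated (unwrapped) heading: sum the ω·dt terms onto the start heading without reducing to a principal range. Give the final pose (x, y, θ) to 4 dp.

(3.7394, 10.1868, 1.4458)

step 1: θ'=1.5708 (straight) → pose (3.5000, 6.5000, 1.5708)
step 2: θ'=1.5708 (straight) → pose (3.5000, 8.3750, 1.5708)
step 3: θ'=0.9458 (R=0.6000) → pose (3.3866, 8.0239, 0.9458)
step 4: θ'=0.9458 (straight) → pose (2.2895, 6.5034, 0.9458)
step 5: θ'=1.4458 (R=8.0000) → pose (3.7394, 10.1868, 1.4458)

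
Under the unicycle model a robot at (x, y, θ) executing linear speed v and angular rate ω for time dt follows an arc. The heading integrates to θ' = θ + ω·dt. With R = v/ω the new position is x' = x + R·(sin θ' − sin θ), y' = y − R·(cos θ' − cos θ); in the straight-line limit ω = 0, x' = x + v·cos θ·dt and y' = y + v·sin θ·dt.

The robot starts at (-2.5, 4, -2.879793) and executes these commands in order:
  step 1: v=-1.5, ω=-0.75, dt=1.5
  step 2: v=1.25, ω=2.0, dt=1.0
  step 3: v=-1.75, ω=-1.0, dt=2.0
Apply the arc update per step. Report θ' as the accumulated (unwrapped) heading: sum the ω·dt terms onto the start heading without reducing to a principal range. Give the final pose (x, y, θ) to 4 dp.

step 1: θ'=-4.0048 (R=2.0000) → pose (-0.4625, 3.3682, -4.0048)
step 2: θ'=-2.0048 (R=0.6250) → pose (-1.5045, 3.2247, -2.0048)
step 3: θ'=-4.0048 (R=1.7500) → pose (1.4131, 3.6264, -4.0048)

(1.4131, 3.6264, -4.0048)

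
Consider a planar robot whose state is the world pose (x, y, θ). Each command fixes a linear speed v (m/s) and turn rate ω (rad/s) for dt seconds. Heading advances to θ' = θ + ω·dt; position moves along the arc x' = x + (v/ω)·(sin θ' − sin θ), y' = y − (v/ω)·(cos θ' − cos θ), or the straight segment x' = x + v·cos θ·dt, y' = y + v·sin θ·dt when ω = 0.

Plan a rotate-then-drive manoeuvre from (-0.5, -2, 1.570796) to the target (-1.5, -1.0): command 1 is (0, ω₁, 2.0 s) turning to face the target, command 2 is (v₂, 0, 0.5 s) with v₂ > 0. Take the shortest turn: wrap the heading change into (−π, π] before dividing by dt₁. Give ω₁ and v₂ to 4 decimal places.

ω₁ = 0.3927, v₂ = 2.8284

heading to target = atan2(-1−-2, -1.5−-0.5) = 2.3562
Δθ = wrap(2.3562 − 1.5708) = 0.7854; ω₁ = Δθ/dt₁ = 0.3927
distance = √((-1.5−-0.5)² + (-1−-2)²) = 1.4142; v₂ = distance/dt₂ = 2.8284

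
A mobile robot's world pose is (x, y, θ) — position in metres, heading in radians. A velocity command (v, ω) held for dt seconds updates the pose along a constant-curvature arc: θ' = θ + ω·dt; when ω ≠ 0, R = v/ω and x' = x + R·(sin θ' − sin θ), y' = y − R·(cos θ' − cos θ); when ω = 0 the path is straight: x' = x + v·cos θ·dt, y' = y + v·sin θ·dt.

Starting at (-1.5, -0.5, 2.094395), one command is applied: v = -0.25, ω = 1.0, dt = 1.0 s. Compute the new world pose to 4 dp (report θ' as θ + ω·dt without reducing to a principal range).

(-1.2953, -0.6247, 3.0944)

θ' = 2.0944 + 1.0·1.0 = 3.0944
R = v/ω = -0.25/1.0 = -0.2500
x' = -1.5 + -0.2500·(sin 3.0944 − sin 2.0944) = -1.2953
y' = -0.5 − -0.2500·(cos 3.0944 − cos 2.0944) = -0.6247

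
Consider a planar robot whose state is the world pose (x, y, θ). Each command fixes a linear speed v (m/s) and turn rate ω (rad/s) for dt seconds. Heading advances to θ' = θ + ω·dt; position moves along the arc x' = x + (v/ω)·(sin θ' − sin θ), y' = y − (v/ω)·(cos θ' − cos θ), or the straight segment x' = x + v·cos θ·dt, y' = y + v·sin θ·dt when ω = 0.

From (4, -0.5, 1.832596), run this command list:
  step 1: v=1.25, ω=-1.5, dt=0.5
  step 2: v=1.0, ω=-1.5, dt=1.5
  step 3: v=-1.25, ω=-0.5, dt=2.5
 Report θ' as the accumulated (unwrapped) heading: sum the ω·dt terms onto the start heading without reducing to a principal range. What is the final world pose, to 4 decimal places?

step 1: θ'=1.0826 (R=-0.8333) → pose (4.0690, 0.1065, 1.0826)
step 2: θ'=-1.1674 (R=-0.6667) → pose (5.2709, 0.0555, -1.1674)
step 3: θ'=-2.4174 (R=2.5000) → pose (5.9139, 2.9095, -2.4174)

(5.9139, 2.9095, -2.4174)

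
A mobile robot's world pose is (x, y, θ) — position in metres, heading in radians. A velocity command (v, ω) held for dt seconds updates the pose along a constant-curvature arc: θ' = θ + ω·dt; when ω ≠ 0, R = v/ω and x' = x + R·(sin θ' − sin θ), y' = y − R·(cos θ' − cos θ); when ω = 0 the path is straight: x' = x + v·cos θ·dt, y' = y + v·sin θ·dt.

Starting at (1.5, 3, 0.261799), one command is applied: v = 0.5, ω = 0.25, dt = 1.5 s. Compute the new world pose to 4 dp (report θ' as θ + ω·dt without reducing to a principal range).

θ' = 0.2618 + 0.25·1.5 = 0.6368
R = v/ω = 0.5/0.25 = 2.0000
x' = 1.5 + 2.0000·(sin 0.6368 − sin 0.2618) = 2.1716
y' = 3 − 2.0000·(cos 0.6368 − cos 0.2618) = 3.3238

(2.1716, 3.3238, 0.6368)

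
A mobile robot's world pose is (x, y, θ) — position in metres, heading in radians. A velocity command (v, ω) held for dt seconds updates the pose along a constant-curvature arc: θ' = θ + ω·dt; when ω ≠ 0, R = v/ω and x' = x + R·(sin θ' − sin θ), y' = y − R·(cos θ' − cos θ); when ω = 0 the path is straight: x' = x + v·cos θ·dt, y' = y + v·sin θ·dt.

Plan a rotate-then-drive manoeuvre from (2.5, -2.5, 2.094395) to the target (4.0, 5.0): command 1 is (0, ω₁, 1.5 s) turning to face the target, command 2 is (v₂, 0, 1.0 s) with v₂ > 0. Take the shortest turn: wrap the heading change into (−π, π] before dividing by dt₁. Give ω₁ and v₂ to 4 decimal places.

heading to target = atan2(5−-2.5, 4−2.5) = 1.3734
Δθ = wrap(1.3734 − 2.0944) = -0.7210; ω₁ = Δθ/dt₁ = -0.4807
distance = √((4−2.5)² + (5−-2.5)²) = 7.6485; v₂ = distance/dt₂ = 7.6485

ω₁ = -0.4807, v₂ = 7.6485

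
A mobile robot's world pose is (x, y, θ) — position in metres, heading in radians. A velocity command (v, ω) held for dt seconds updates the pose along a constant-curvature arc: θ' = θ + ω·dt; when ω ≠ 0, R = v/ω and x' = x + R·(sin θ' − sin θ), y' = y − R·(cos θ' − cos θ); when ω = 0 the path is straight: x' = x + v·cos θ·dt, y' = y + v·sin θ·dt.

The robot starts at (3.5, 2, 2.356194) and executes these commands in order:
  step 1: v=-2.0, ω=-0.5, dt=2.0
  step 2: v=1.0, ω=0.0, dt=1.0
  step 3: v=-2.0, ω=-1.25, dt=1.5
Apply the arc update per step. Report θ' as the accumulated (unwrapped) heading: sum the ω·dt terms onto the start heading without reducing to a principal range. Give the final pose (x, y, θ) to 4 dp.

step 1: θ'=1.3562 (R=4.0000) → pose (4.5798, -1.6803, 1.3562)
step 2: θ'=1.3562 (straight) → pose (4.7928, -0.7032, 1.3562)
step 3: θ'=-0.5188 (R=1.6000) → pose (2.4361, -1.7519, -0.5188)

(2.4361, -1.7519, -0.5188)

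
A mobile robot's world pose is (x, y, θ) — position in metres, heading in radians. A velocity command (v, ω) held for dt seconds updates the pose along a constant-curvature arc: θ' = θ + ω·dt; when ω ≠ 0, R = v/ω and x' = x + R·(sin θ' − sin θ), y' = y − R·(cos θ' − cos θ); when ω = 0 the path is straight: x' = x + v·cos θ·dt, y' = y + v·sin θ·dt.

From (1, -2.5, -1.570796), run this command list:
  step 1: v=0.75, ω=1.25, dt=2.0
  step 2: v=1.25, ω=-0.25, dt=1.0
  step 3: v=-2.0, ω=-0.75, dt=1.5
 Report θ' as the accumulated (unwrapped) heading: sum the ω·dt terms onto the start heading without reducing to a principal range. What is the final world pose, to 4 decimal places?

(0.1206, -2.2923, -0.4458)

step 1: θ'=0.9292 (R=0.6000) → pose (2.0807, -2.8591, 0.9292)
step 2: θ'=0.6792 (R=-5.0000) → pose (2.9455, -1.9611, 0.6792)
step 3: θ'=-0.4458 (R=2.6667) → pose (0.1206, -2.2923, -0.4458)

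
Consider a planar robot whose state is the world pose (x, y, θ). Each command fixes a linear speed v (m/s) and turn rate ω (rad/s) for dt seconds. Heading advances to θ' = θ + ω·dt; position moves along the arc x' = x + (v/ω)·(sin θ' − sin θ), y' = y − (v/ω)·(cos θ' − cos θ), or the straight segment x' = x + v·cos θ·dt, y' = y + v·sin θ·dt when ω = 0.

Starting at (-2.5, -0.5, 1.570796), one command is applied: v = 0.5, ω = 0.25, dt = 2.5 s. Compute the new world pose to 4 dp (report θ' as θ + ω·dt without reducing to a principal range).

(-2.8781, 0.6702, 2.1958)

θ' = 1.5708 + 0.25·2.5 = 2.1958
R = v/ω = 0.5/0.25 = 2.0000
x' = -2.5 + 2.0000·(sin 2.1958 − sin 1.5708) = -2.8781
y' = -0.5 − 2.0000·(cos 2.1958 − cos 1.5708) = 0.6702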